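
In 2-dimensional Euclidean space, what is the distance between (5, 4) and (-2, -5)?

√(Σ(x_i - y_i)²) = √((5 - (-2))² + (4 - (-5))²)
= √(7² + 9²) = √(49 + 81) = √130 ≈ 11.4018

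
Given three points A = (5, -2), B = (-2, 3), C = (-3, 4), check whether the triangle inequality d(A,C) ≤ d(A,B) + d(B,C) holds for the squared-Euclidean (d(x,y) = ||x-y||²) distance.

d(A,B) = 7² + 5² = 74, d(B,C) = 1² + 1² = 2, d(A,C) = 8² + 6² = 100.
d(A,C) = 100 > 74 + 2 = 76. Triangle inequality is VIOLATED. (Squared-Euclidean is not a metric — this is a counterexample.)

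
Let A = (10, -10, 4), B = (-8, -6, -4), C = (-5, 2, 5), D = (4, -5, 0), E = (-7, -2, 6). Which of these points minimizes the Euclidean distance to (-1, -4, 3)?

Distances: d(A) ≈ 12.5698, d(B) ≈ 10.0995, d(C) ≈ 7.4833, d(D) ≈ 5.9161, d(E) = 7. Nearest: D = (4, -5, 0) with distance 5.9161.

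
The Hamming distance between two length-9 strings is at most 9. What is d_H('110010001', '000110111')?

Differing positions: 1, 2, 4, 7, 8. Hamming distance = 5. The maximum possible Hamming distance for length-9 strings is 9, so d_H/9 = 5/9 ≈ 0.5556.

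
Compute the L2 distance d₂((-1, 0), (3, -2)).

√(Σ(x_i - y_i)²) = √((-1 - 3)² + (0 - (-2))²)
= √((-4)² + 2²) = √(16 + 4) = √20 ≈ 4.4721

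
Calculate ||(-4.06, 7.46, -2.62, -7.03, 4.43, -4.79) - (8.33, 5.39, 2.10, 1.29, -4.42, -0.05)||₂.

√(Σ(x_i - y_i)²) = √((-4.06 - 8.33)² + (7.46 - 5.39)² + (-2.62 - 2.1)² + (-7.03 - 1.29)² + (4.43 - (-4.42))² + (-4.79 - (-0.05))²)
= √((-12.39)² + 2.07² + (-4.72)² + (-8.32)² + 8.85² + (-4.74)²) = √(153.5121 + 4.2849 + 22.2784 + 69.2224 + 78.3225 + 22.4676) = √350.0879 ≈ 18.7106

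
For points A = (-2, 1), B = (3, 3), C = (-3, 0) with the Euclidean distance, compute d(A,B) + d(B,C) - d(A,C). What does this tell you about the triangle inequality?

d(A,B) = √(5² + 2²) = √29 ≈ 5.3852, d(B,C) = √(6² + 3²) = √45 ≈ 6.7082, d(A,C) = √(1² + 1²) = √2 ≈ 1.4142.
d(A,B) + d(B,C) - d(A,C) = 5.3852 + 6.7082 - 1.4142 = 12.0934 - 1.4142 = 10.6792 (to 4 decimal places). This is ≥ 0, so the triangle inequality holds for these points.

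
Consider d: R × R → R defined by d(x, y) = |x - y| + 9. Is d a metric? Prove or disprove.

No. d fails identity of indiscernibles (specifically d(x,x) = 0): d(-1, -1) = |-1 - (-1)| + 9 = 0 + 9 = 9 ≠ 0.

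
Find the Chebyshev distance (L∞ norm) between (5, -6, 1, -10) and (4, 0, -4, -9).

max(|x_i - y_i|) = max(|5 - 4|, |-6 - 0|, |1 - (-4)|, |-10 - (-9)|) = max(1, 6, 5, 1) = 6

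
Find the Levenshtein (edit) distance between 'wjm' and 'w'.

Let D[i][j] be the edit distance between the first i characters of 'wjm' and the first j characters of 'w', with D[i][0] = i, D[0][j] = j, and D[i][j] = D[i-1][j-1] if the characters match, else 1 + min(D[i-1][j], D[i][j-1], D[i-1][j-1]). Filling the table (rows: prefixes of 'wjm', columns: prefixes of 'w'):
     ε  w
  ε  0  1
  w  1  0
  j  2  1
  m  3  2
The bottom-right entry gives D[3][1] = 2, so no sequence of fewer than 2 edits works. Backtracking through the table gives one optimal edit sequence (2 edits):
  wjm → wm (del j @2)
  wm → w (del m @2)
Edit distance = 2.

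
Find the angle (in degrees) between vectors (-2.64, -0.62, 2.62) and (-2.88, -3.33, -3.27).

With u = (-2.64, -0.62, 2.62), v = (-2.88, -3.33, -3.27):
u·v = (-2.64)·(-2.88) + (-0.62)·(-3.33) + 2.62·(-3.27) = 7.6032 + 2.0646 + (-8.5674) = 1.1004.
|u| = √((-2.64)² + (-0.62)² + 2.62²) = √(6.9696 + 0.3844 + 6.8644) = √14.2184, |v| = √((-2.88)² + (-3.33)² + (-3.27)²) = √(8.2944 + 11.0889 + 10.6929) = √30.0762.
cos θ = (u·v)/(|u||v|) = 1.1004/(√14.2184·√30.0762) ≈ 0.053213
θ = arccos(0.053213) ≈ 86.95°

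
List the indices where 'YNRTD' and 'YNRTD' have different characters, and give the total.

Differing positions: none. Hamming distance = 0.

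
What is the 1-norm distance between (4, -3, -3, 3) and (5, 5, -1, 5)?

Σ|x_i - y_i| = |4 - 5| + |-3 - 5| + |-3 - (-1)| + |3 - 5| = 1 + 8 + 2 + 2 = 13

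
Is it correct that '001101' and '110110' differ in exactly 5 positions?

Differing positions: 1, 2, 3, 5, 6. Hamming distance = 5, so the claim is true.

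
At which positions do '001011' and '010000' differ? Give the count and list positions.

Differing positions: 2, 3, 5, 6. Hamming distance = 4.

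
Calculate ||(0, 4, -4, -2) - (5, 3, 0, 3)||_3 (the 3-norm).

(Σ|x_i - y_i|^3)^(1/3) = (|0 - 5|^3 + |4 - 3|^3 + |-4 - 0|^3 + |-2 - 3|^3)^(1/3)
= (5^3 + 1^3 + 4^3 + 5^3)^(1/3) = (125 + 1 + 64 + 125)^(1/3) = (315)^(1/3) ≈ 6.8041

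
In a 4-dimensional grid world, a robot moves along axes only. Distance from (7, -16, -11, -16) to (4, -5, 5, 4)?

Σ|x_i - y_i| = |7 - 4| + |-16 - (-5)| + |-11 - 5| + |-16 - 4| = 3 + 11 + 16 + 20 = 50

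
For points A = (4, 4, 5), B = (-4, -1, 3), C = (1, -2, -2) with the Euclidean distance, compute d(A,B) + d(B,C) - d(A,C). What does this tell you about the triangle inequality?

d(A,B) = √(8² + 5² + 2²) = √93 ≈ 9.6437, d(B,C) = √(5² + 1² + 5²) = √51 ≈ 7.1414, d(A,C) = √(3² + 6² + 7²) = √94 ≈ 9.6954.
d(A,B) + d(B,C) - d(A,C) = 9.6437 + 7.1414 - 9.6954 = 16.7851 - 9.6954 = 7.0897 (to 4 decimal places). This is ≥ 0, so the triangle inequality holds for these points.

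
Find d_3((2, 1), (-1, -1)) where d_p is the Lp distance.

(Σ|x_i - y_i|^3)^(1/3) = (|2 - (-1)|^3 + |1 - (-1)|^3)^(1/3)
= (3^3 + 2^3)^(1/3) = (27 + 8)^(1/3) = (35)^(1/3) ≈ 3.2711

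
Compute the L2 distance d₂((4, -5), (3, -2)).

√(Σ(x_i - y_i)²) = √((4 - 3)² + (-5 - (-2))²)
= √(1² + (-3)²) = √(1 + 9) = √10 ≈ 3.1623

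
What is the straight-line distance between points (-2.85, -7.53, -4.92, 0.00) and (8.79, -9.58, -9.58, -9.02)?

√(Σ(x_i - y_i)²) = √((-2.85 - 8.79)² + (-7.53 - (-9.58))² + (-4.92 - (-9.58))² + (0 - (-9.02))²)
= √((-11.64)² + 2.05² + 4.66² + 9.02²) = √(135.4896 + 4.2025 + 21.7156 + 81.3604) = √242.7681 ≈ 15.581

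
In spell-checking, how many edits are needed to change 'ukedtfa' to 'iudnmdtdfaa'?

Let D[i][j] be the edit distance between the first i characters of 'ukedtfa' and the first j characters of 'iudnmdtdfaa', with D[i][0] = i, D[0][j] = j, and D[i][j] = D[i-1][j-1] if the characters match, else 1 + min(D[i-1][j], D[i][j-1], D[i-1][j-1]). Filling the table (rows: prefixes of 'ukedtfa', columns: prefixes of 'iudnmdtdfaa'):
     ε  i  u  d  n  m  d  t  d  f  a  a
  ε  0  1  2  3  4  5  6  7  8  9 10 11
  u  1  1  1  2  3  4  5  6  7  8  9 10
  k  2  2  2  2  3  4  5  6  7  8  9 10
  e  3  3  3  3  3  4  5  6  7  8  9 10
  d  4  4  4  3  4  4  4  5  6  7  8  9
  t  5  5  5  4  4  5  5  4  5  6  7  8
  f  6  6  6  5  5  5  6  5  5  5  6  7
  a  7  7  7  6  6  6  6  6  6  6  5  6
The bottom-right entry gives D[7][11] = 6, so no sequence of fewer than 6 edits works. Backtracking through the table gives one optimal edit sequence (6 edits):
  ukedtfa → iukedtfa (ins i @1)
  iukedtfa → iudkedtfa (ins d @3)
  iudkedtfa → iudnedtfa (sub k→n @4)
  iudnedtfa → iudnmdtfa (sub e→m @5)
  iudnmdtfa → iudnmdtdfa (ins d @8)
  iudnmdtdfa → iudnmdtdfaa (ins a @10)
Edit distance = 6.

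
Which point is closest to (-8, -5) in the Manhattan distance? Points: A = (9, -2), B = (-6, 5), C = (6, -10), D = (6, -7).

Distances: d(A) = 20, d(B) = 12, d(C) = 19, d(D) = 16. Nearest: B = (-6, 5) with distance 12.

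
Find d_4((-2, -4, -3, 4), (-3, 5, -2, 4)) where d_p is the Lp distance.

(Σ|x_i - y_i|^4)^(1/4) = (|-2 - (-3)|^4 + |-4 - 5|^4 + |-3 - (-2)|^4 + |4 - 4|^4)^(1/4)
= (1^4 + 9^4 + 1^4 + 0^4)^(1/4) = (1 + 6561 + 1 + 0)^(1/4) = (6563)^(1/4) ≈ 9.0007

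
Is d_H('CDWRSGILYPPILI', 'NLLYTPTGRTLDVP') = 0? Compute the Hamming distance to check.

Differing positions: 1, 2, 3, 4, 5, 6, 7, 8, 9, 10, 11, 12, 13, 14. Hamming distance = 14, so the claim that d_H = 0 is false.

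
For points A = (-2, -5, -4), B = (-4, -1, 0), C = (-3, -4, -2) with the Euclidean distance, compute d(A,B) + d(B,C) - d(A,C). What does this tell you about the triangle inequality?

d(A,B) = √(2² + 4² + 4²) = √36 = 6, d(B,C) = √(1² + 3² + 2²) = √14 ≈ 3.7417, d(A,C) = √(1² + 1² + 2²) = √6 ≈ 2.4495.
d(A,B) + d(B,C) - d(A,C) = 6 + 3.7417 - 2.4495 = 9.7417 - 2.4495 = 7.2922 (to 4 decimal places). This is ≥ 0, so the triangle inequality holds for these points.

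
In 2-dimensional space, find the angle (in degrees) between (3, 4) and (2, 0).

With u = (3, 4), v = (2, 0):
u·v = 3·2 + 4·0 = 6 + 0 = 6.
|u| = √(3² + 4²) = √25, |v| = √(2² + 0²) = √4, so |u||v| = √(25·4) = √100 = 10.
cos θ = (u·v)/(|u||v|) = 6/10 = 0.6
θ = arccos(0.6) ≈ 53.13°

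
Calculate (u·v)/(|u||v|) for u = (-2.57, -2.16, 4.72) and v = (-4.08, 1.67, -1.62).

With u = (-2.57, -2.16, 4.72), v = (-4.08, 1.67, -1.62):
u·v = (-2.57)·(-4.08) + (-2.16)·1.67 + 4.72·(-1.62) = 10.4856 + (-3.6072) + (-7.6464) = -0.768.
|u| = √((-2.57)² + (-2.16)² + 4.72²) = √(6.6049 + 4.6656 + 22.2784) = √33.5489, |v| = √((-4.08)² + 1.67² + (-1.62)²) = √(16.6464 + 2.7889 + 2.6244) = √22.0597.
cos θ = (u·v)/(|u||v|) = -0.768/(√33.5489·√22.0597) ≈ -0.0282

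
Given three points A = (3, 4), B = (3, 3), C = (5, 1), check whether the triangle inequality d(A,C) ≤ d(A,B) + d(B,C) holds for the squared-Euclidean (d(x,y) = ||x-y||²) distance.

d(A,B) = 0² + 1² = 1, d(B,C) = 2² + 2² = 8, d(A,C) = 2² + 3² = 13.
d(A,C) = 13 > 1 + 8 = 9. Triangle inequality is VIOLATED. (Squared-Euclidean is not a metric — this is a counterexample.)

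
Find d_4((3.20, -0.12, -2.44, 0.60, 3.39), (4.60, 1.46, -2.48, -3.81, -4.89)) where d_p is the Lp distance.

(Σ|x_i - y_i|^4)^(1/4) = (|3.2 - 4.6|^4 + |-0.12 - 1.46|^4 + |-2.44 - (-2.48)|^4 + |0.6 - (-3.81)|^4 + |3.39 - (-4.89)|^4)^(1/4)
= (1.4^4 + 1.58^4 + 0.04^4 + 4.41^4 + 8.28^4)^(1/4) ≈ (3.8416 + 6.232 + 0 + 378.2286 + 4700.2542)^(1/4) = (5088.5564)^(1/4) ≈ 8.446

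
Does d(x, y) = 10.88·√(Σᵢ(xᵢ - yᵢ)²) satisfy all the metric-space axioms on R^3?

Yes. The L2 (Euclidean) norm induces a metric on R^3, and multiplying a metric by a positive constant 10.88 > 0 preserves all four axioms: non-negativity (10.88·||x-y|| ≥ 0), identity (10.88·||x-y|| = 0 ⟺ ||x-y|| = 0 ⟺ x = y), symmetry (||x-y|| = ||y-x||), and the triangle inequality (10.88·||x-z|| ≤ 10.88·||x-y|| + 10.88·||y-z||). So d is a metric.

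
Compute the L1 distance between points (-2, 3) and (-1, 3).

Σ|x_i - y_i| = |-2 - (-1)| + |3 - 3| = 1 + 0 = 1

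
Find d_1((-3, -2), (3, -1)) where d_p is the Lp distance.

Σ|x_i - y_i| = |-3 - 3| + |-2 - (-1)| = 6 + 1 = 7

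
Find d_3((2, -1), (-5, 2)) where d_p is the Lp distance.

(Σ|x_i - y_i|^3)^(1/3) = (|2 - (-5)|^3 + |-1 - 2|^3)^(1/3)
= (7^3 + 3^3)^(1/3) = (343 + 27)^(1/3) = (370)^(1/3) ≈ 7.1791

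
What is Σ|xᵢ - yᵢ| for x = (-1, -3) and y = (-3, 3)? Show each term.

Σ|x_i - y_i| = |-1 - (-3)| + |-3 - 3| = 2 + 6 = 8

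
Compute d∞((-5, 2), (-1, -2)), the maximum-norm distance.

max(|x_i - y_i|) = max(|-5 - (-1)|, |2 - (-2)|) = max(4, 4) = 4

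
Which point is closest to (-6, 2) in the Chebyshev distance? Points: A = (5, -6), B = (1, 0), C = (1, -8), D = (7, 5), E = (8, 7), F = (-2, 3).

Distances: d(A) = 11, d(B) = 7, d(C) = 10, d(D) = 13, d(E) = 14, d(F) = 4. Nearest: F = (-2, 3) with distance 4.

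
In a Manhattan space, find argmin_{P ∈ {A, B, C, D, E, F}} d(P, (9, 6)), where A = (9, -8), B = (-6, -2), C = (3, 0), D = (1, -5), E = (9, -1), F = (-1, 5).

Distances: d(A) = 14, d(B) = 23, d(C) = 12, d(D) = 19, d(E) = 7, d(F) = 11. Nearest: E = (9, -1) with distance 7.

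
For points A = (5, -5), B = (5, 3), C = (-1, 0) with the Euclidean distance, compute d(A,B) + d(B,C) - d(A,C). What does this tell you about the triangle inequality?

d(A,B) = √(0² + 8²) = √64 = 8, d(B,C) = √(6² + 3²) = √45 ≈ 6.7082, d(A,C) = √(6² + 5²) = √61 ≈ 7.8102.
d(A,B) + d(B,C) - d(A,C) = 8 + 6.7082 - 7.8102 = 14.7082 - 7.8102 = 6.898 (to 4 decimal places). This is ≥ 0, so the triangle inequality holds for these points.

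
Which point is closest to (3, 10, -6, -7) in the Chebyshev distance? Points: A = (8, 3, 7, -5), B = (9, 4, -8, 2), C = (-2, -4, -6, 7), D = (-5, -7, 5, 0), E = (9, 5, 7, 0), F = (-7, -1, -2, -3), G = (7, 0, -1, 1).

Distances: d(A) = 13, d(B) = 9, d(C) = 14, d(D) = 17, d(E) = 13, d(F) = 11, d(G) = 10. Nearest: B = (9, 4, -8, 2) with distance 9.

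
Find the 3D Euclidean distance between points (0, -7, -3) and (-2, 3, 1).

√(Σ(x_i - y_i)²) = √((0 - (-2))² + (-7 - 3)² + (-3 - 1)²)
= √(2² + (-10)² + (-4)²) = √(4 + 100 + 16) = √120 ≈ 10.9545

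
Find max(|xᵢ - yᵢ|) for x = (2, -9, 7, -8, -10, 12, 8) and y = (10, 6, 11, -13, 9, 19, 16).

max(|x_i - y_i|) = max(|2 - 10|, |-9 - 6|, |7 - 11|, |-8 - (-13)|, |-10 - 9|, |12 - 19|, |8 - 16|) = max(8, 15, 4, 5, 19, 7, 8) = 19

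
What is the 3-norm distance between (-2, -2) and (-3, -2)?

(Σ|x_i - y_i|^3)^(1/3) = (|-2 - (-3)|^3 + |-2 - (-2)|^3)^(1/3)
= (1^3 + 0^3)^(1/3) = (1 + 0)^(1/3) = (1)^(1/3) = 1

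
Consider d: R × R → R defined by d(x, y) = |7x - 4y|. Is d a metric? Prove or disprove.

No. d fails symmetry: d(3, 9) = |7·3 - 4·9| = |-15| = 15, but d(9, 3) = |7·9 - 4·3| = |51| = 51. Since 15 ≠ 51, d(x,y) ≠ d(y,x) in general.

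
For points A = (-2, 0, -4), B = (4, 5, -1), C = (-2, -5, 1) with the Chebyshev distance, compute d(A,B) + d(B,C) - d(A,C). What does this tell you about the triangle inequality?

d(A,B) = max(6, 5, 3) = 6, d(B,C) = max(6, 10, 2) = 10, d(A,C) = max(0, 5, 5) = 5.
d(A,B) + d(B,C) - d(A,C) = 6 + 10 - 5 = 16 - 5 = 11. This is ≥ 0, so the triangle inequality holds for these points.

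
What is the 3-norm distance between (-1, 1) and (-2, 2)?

(Σ|x_i - y_i|^3)^(1/3) = (|-1 - (-2)|^3 + |1 - 2|^3)^(1/3)
= (1^3 + 1^3)^(1/3) = (1 + 1)^(1/3) = (2)^(1/3) ≈ 1.2599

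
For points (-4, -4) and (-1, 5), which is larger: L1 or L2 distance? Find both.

L1 = |-4 - (-1)| + |-4 - 5| = 3 + 9 = 12
L2 = √(3² + 9²) = √90 ≈ 9.4868
L1 ≥ L2 always (equality iff movement is along one axis); L1 > L2 here.
Ratio L1/L2 = 12/√90 ≈ 1.2649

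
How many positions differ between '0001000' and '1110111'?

Differing positions: 1, 2, 3, 4, 5, 6, 7. Hamming distance = 7.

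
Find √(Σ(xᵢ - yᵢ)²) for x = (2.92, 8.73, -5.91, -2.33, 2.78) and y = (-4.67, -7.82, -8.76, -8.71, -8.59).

√(Σ(x_i - y_i)²) = √((2.92 - (-4.67))² + (8.73 - (-7.82))² + (-5.91 - (-8.76))² + (-2.33 - (-8.71))² + (2.78 - (-8.59))²)
= √(7.59² + 16.55² + 2.85² + 6.38² + 11.37²) = √(57.6081 + 273.9025 + 8.1225 + 40.7044 + 129.2769) = √509.6144 ≈ 22.5746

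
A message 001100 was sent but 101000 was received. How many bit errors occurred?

Differing positions: 1, 4. Hamming distance = 2.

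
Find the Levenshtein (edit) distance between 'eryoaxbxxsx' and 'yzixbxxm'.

Let D[i][j] be the edit distance between the first i characters of 'eryoaxbxxsx' and the first j characters of 'yzixbxxm', with D[i][0] = i, D[0][j] = j, and D[i][j] = D[i-1][j-1] if the characters match, else 1 + min(D[i-1][j], D[i][j-1], D[i-1][j-1]). Filling the table (rows: prefixes of 'eryoaxbxxsx', columns: prefixes of 'yzixbxxm'):
     ε  y  z  i  x  b  x  x  m
  ε  0  1  2  3  4  5  6  7  8
  e  1  1  2  3  4  5  6  7  8
  r  2  2  2  3  4  5  6  7  8
  y  3  2  3  3  4  5  6  7  8
  o  4  3  3  4  4  5  6  7  8
  a  5  4  4  4  5  5  6  7  8
  x  6  5  5  5  4  5  5  6  7
  b  7  6  6  6  5  4  5  6  7
  x  8  7  7  7  6  5  4  5  6
  x  9  8  8  8  7  6  5  4  5
  s 10  9  9  9  8  7  6  5  5
  x 11 10 10 10  9  8  7  6  6
The bottom-right entry gives D[11][8] = 6, so no sequence of fewer than 6 edits works. Backtracking through the table gives one optimal edit sequence (6 edits):
  eryoaxbxxsx → ryoaxbxxsx (del e @1)
  ryoaxbxxsx → yoaxbxxsx (del r @1)
  yoaxbxxsx → yzaxbxxsx (sub o→z @2)
  yzaxbxxsx → yzixbxxsx (sub a→i @3)
  yzixbxxsx → yzixbxxx (del s @8)
  yzixbxxx → yzixbxxm (sub x→m @8)
Edit distance = 6.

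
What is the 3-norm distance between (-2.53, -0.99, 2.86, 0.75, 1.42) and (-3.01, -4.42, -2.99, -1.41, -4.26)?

(Σ|x_i - y_i|^3)^(1/3) = (|-2.53 - (-3.01)|^3 + |-0.99 - (-4.42)|^3 + |2.86 - (-2.99)|^3 + |0.75 - (-1.41)|^3 + |1.42 - (-4.26)|^3)^(1/3)
= (0.48^3 + 3.43^3 + 5.85^3 + 2.16^3 + 5.68^3)^(1/3) ≈ (0.1106 + 40.3536 + 200.2016 + 10.0777 + 183.2504)^(1/3) = (433.9939)^(1/3) ≈ 7.5711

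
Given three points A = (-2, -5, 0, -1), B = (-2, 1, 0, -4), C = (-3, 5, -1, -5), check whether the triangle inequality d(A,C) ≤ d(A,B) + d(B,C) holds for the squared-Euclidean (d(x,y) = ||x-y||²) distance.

d(A,B) = 0² + 6² + 0² + 3² = 45, d(B,C) = 1² + 4² + 1² + 1² = 19, d(A,C) = 1² + 10² + 1² + 4² = 118.
d(A,C) = 118 > 45 + 19 = 64. Triangle inequality is VIOLATED. (Squared-Euclidean is not a metric — this is a counterexample.)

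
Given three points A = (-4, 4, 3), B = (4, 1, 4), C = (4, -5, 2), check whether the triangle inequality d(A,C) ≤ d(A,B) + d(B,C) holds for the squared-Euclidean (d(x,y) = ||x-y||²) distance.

d(A,B) = 8² + 3² + 1² = 74, d(B,C) = 0² + 6² + 2² = 40, d(A,C) = 8² + 9² + 1² = 146.
d(A,C) = 146 > 74 + 40 = 114. Triangle inequality is VIOLATED. (Squared-Euclidean is not a metric — this is a counterexample.)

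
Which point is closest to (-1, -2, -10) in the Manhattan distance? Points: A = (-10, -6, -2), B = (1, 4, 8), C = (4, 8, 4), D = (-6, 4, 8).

Distances: d(A) = 21, d(B) = 26, d(C) = 29, d(D) = 29. Nearest: A = (-10, -6, -2) with distance 21.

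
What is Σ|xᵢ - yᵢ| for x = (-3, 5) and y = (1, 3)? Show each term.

Σ|x_i - y_i| = |-3 - 1| + |5 - 3| = 4 + 2 = 6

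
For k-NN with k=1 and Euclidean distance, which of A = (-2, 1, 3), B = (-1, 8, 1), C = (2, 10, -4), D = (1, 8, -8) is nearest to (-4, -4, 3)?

Distances: d(A) ≈ 5.3852, d(B) ≈ 12.53, d(C) ≈ 16.7631, d(D) ≈ 17.0294. Nearest: A = (-2, 1, 3) with distance 5.3852.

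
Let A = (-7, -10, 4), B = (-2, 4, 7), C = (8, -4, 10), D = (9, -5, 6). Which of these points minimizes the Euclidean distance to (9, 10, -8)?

Distances: d(A) ≈ 28.2843, d(B) ≈ 19.5448, d(C) ≈ 22.8254, d(D) ≈ 20.5183. Nearest: B = (-2, 4, 7) with distance 19.5448.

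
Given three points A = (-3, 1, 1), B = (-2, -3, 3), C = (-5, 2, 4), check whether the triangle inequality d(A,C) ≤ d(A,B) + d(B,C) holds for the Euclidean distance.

d(A,B) = √(1² + 4² + 2²) = √21 ≈ 4.5826, d(B,C) = √(3² + 5² + 1²) = √35 ≈ 5.9161, d(A,C) = √(2² + 1² + 3²) = √14 ≈ 3.7417.
d(A,C) ≈ 3.7417 ≤ 4.5826 + 5.9161 = 10.4987. Triangle inequality is satisfied.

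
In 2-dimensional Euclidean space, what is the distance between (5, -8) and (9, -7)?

√(Σ(x_i - y_i)²) = √((5 - 9)² + (-8 - (-7))²)
= √((-4)² + (-1)²) = √(16 + 1) = √17 ≈ 4.1231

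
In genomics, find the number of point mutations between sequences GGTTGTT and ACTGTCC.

Differing positions: 1, 2, 4, 5, 6, 7. Hamming distance = 6.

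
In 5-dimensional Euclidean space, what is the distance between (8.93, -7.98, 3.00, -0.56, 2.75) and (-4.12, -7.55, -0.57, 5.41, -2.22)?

√(Σ(x_i - y_i)²) = √((8.93 - (-4.12))² + (-7.98 - (-7.55))² + (3 - (-0.57))² + (-0.56 - 5.41)² + (2.75 - (-2.22))²)
= √(13.05² + (-0.43)² + 3.57² + (-5.97)² + 4.97²) = √(170.3025 + 0.1849 + 12.7449 + 35.6409 + 24.7009) = √243.5741 ≈ 15.6069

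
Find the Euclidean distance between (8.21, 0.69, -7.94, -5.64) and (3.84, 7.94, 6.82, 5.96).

√(Σ(x_i - y_i)²) = √((8.21 - 3.84)² + (0.69 - 7.94)² + (-7.94 - 6.82)² + (-5.64 - 5.96)²)
= √(4.37² + (-7.25)² + (-14.76)² + (-11.6)²) = √(19.0969 + 52.5625 + 217.8576 + 134.56) = √424.077 ≈ 20.5931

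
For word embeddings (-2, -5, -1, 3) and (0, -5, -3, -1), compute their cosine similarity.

With u = (-2, -5, -1, 3), v = (0, -5, -3, -1):
u·v = (-2)·0 + (-5)·(-5) + (-1)·(-3) + 3·(-1) = 0 + 25 + 3 + (-3) = 25.
|u| = √((-2)² + (-5)² + (-1)² + 3²) = √39, |v| = √(0² + (-5)² + (-3)² + (-1)²) = √35, so |u||v| = √(39·35) = √1365.
cos θ = (u·v)/(|u||v|) = 25/√1365 ≈ 0.6767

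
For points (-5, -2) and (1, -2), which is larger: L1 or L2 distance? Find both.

L1 = |-5 - 1| + |-2 - (-2)| = 6 + 0 = 6
L2 = √(6² + 0²) = √36 = 6
L1 ≥ L2 always (equality iff movement is along one axis); L1 = L2 here (movement is along a single axis).
Ratio L1/L2 = 6/6 = 1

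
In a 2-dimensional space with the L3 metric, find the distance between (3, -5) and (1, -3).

(Σ|x_i - y_i|^3)^(1/3) = (|3 - 1|^3 + |-5 - (-3)|^3)^(1/3)
= (2^3 + 2^3)^(1/3) = (8 + 8)^(1/3) = (16)^(1/3) ≈ 2.5198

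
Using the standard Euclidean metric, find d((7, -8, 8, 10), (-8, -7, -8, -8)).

√(Σ(x_i - y_i)²) = √((7 - (-8))² + (-8 - (-7))² + (8 - (-8))² + (10 - (-8))²)
= √(15² + (-1)² + 16² + 18²) = √(225 + 1 + 256 + 324) = √806 ≈ 28.3901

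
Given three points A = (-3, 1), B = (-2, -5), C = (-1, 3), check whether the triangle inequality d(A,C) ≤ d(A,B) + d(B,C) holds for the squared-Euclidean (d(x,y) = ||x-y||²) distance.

d(A,B) = 1² + 6² = 37, d(B,C) = 1² + 8² = 65, d(A,C) = 2² + 2² = 8.
d(A,C) = 8 ≤ 37 + 65 = 102. Triangle inequality is satisfied.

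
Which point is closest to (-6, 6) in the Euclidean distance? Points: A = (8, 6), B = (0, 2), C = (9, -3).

Distances: d(A) = 14, d(B) ≈ 7.2111, d(C) ≈ 17.4929. Nearest: B = (0, 2) with distance 7.2111.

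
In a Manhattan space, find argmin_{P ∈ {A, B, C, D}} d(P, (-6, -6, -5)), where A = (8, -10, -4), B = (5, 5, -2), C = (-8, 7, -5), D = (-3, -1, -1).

Distances: d(A) = 19, d(B) = 25, d(C) = 15, d(D) = 12. Nearest: D = (-3, -1, -1) with distance 12.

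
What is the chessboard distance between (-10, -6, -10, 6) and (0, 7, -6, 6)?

max(|x_i - y_i|) = max(|-10 - 0|, |-6 - 7|, |-10 - (-6)|, |6 - 6|) = max(10, 13, 4, 0) = 13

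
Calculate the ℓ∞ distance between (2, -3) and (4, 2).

max(|x_i - y_i|) = max(|2 - 4|, |-3 - 2|) = max(2, 5) = 5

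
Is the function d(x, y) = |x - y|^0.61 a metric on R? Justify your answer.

Yes. With 0 < p = 0.61 ≤ 1, d(x,y) = |x-y|^0.61 is a metric on R. Non-negativity and symmetry are immediate; |x-y|^0.61 = 0 ⟺ |x-y| = 0 ⟺ x = y. For the triangle inequality, the function t ↦ t^0.61 is subadditive on [0,∞) when p ≤ 1, so |x-z|^0.61 ≤ (|x-y| + |y-z|)^0.61 ≤ |x-y|^0.61 + |y-z|^0.61.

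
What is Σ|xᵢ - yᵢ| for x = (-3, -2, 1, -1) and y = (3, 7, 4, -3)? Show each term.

Σ|x_i - y_i| = |-3 - 3| + |-2 - 7| + |1 - 4| + |-1 - (-3)| = 6 + 9 + 3 + 2 = 20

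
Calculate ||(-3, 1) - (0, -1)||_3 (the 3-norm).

(Σ|x_i - y_i|^3)^(1/3) = (|-3 - 0|^3 + |1 - (-1)|^3)^(1/3)
= (3^3 + 2^3)^(1/3) = (27 + 8)^(1/3) = (35)^(1/3) ≈ 3.2711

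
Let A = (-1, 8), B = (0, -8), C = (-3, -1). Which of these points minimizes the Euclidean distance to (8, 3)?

Distances: d(A) ≈ 10.2956, d(B) ≈ 13.6015, d(C) ≈ 11.7047. Nearest: A = (-1, 8) with distance 10.2956.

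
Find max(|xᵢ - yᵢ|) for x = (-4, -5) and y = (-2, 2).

max(|x_i - y_i|) = max(|-4 - (-2)|, |-5 - 2|) = max(2, 7) = 7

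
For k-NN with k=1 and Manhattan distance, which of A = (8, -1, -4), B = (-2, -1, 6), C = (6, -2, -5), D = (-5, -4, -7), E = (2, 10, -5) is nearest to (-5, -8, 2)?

Distances: d(A) = 26, d(B) = 14, d(C) = 24, d(D) = 13, d(E) = 32. Nearest: D = (-5, -4, -7) with distance 13.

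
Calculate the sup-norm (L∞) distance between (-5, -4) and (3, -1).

max(|x_i - y_i|) = max(|-5 - 3|, |-4 - (-1)|) = max(8, 3) = 8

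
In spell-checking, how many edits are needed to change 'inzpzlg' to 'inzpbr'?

Let D[i][j] be the edit distance between the first i characters of 'inzpzlg' and the first j characters of 'inzpbr', with D[i][0] = i, D[0][j] = j, and D[i][j] = D[i-1][j-1] if the characters match, else 1 + min(D[i-1][j], D[i][j-1], D[i-1][j-1]). Filling the table (rows: prefixes of 'inzpzlg', columns: prefixes of 'inzpbr'):
     ε  i  n  z  p  b  r
  ε  0  1  2  3  4  5  6
  i  1  0  1  2  3  4  5
  n  2  1  0  1  2  3  4
  z  3  2  1  0  1  2  3
  p  4  3  2  1  0  1  2
  z  5  4  3  2  1  1  2
  l  6  5  4  3  2  2  2
  g  7  6  5  4  3  3  3
The bottom-right entry gives D[7][6] = 3, so no sequence of fewer than 3 edits works. Backtracking through the table gives one optimal edit sequence (3 edits):
  inzpzlg → inzplg (del z @5)
  inzplg → inzpbg (sub l→b @5)
  inzpbg → inzpbr (sub g→r @6)
Edit distance = 3.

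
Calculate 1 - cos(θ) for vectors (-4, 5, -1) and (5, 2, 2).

With u = (-4, 5, -1), v = (5, 2, 2):
u·v = (-4)·5 + 5·2 + (-1)·2 = (-20) + 10 + (-2) = -12.
|u| = √((-4)² + 5² + (-1)²) = √42, |v| = √(5² + 2² + 2²) = √33, so |u||v| = √(42·33) = √1386.
cos θ = (u·v)/(|u||v|) = -12/√1386 ≈ -0.3223
Cosine distance = 1 - cos θ ≈ 1 - (-0.3223) = 1.3223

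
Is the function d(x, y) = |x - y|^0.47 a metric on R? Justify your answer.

Yes. With 0 < p = 0.47 ≤ 1, d(x,y) = |x-y|^0.47 is a metric on R. Non-negativity and symmetry are immediate; |x-y|^0.47 = 0 ⟺ |x-y| = 0 ⟺ x = y. For the triangle inequality, the function t ↦ t^0.47 is subadditive on [0,∞) when p ≤ 1, so |x-z|^0.47 ≤ (|x-y| + |y-z|)^0.47 ≤ |x-y|^0.47 + |y-z|^0.47.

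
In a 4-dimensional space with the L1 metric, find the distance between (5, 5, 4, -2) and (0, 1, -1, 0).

Σ|x_i - y_i| = |5 - 0| + |5 - 1| + |4 - (-1)| + |-2 - 0| = 5 + 4 + 5 + 2 = 16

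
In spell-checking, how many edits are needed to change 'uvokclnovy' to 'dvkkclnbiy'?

Let D[i][j] be the edit distance between the first i characters of 'uvokclnovy' and the first j characters of 'dvkkclnbiy', with D[i][0] = i, D[0][j] = j, and D[i][j] = D[i-1][j-1] if the characters match, else 1 + min(D[i-1][j], D[i][j-1], D[i-1][j-1]). Filling the table (rows: prefixes of 'uvokclnovy', columns: prefixes of 'dvkkclnbiy'):
     ε  d  v  k  k  c  l  n  b  i  y
  ε  0  1  2  3  4  5  6  7  8  9 10
  u  1  1  2  3  4  5  6  7  8  9 10
  v  2  2  1  2  3  4  5  6  7  8  9
  o  3  3  2  2  3  4  5  6  7  8  9
  k  4  4  3  2  2  3  4  5  6  7  8
  c  5  5  4  3  3  2  3  4  5  6  7
  l  6  6  5  4  4  3  2  3  4  5  6
  n  7  7  6  5  5  4  3  2  3  4  5
  o  8  8  7  6  6  5  4  3  3  4  5
  v  9  9  8  7  7  6  5  4  4  4  5
  y 10 10  9  8  8  7  6  5  5  5  4
The bottom-right entry gives D[10][10] = 4, so no sequence of fewer than 4 edits works. Backtracking through the table gives one optimal edit sequence (4 edits):
  uvokclnovy → dvokclnovy (sub u→d @1)
  dvokclnovy → dvkkclnovy (sub o→k @3)
  dvkkclnovy → dvkkclnbvy (sub o→b @8)
  dvkkclnbvy → dvkkclnbiy (sub v→i @9)
Edit distance = 4.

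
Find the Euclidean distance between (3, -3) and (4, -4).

√(Σ(x_i - y_i)²) = √((3 - 4)² + (-3 - (-4))²)
= √((-1)² + 1²) = √(1 + 1) = √2 ≈ 1.4142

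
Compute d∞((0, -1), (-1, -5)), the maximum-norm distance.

max(|x_i - y_i|) = max(|0 - (-1)|, |-1 - (-5)|) = max(1, 4) = 4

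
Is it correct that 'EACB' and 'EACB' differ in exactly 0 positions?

Differing positions: none. Hamming distance = 0, so the claim is true.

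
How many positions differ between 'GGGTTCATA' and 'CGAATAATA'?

Differing positions: 1, 3, 4, 6. Hamming distance = 4.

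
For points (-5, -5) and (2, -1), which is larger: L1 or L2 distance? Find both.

L1 = |-5 - 2| + |-5 - (-1)| = 7 + 4 = 11
L2 = √(7² + 4²) = √65 ≈ 8.0623
L1 ≥ L2 always (equality iff movement is along one axis); L1 > L2 here.
Ratio L1/L2 = 11/√65 ≈ 1.3644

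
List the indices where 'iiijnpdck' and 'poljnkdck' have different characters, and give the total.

Differing positions: 1, 2, 3, 6. Hamming distance = 4.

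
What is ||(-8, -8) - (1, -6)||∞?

max(|x_i - y_i|) = max(|-8 - 1|, |-8 - (-6)|) = max(9, 2) = 9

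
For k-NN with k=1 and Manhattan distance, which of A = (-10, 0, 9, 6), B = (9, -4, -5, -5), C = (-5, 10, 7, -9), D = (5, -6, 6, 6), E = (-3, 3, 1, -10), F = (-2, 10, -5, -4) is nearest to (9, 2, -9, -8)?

Distances: d(A) = 53, d(B) = 13, d(C) = 39, d(D) = 41, d(E) = 25, d(F) = 27. Nearest: B = (9, -4, -5, -5) with distance 13.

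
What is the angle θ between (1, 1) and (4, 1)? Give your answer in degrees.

With u = (1, 1), v = (4, 1):
u·v = 1·4 + 1·1 = 4 + 1 = 5.
|u| = √(1² + 1²) = √2, |v| = √(4² + 1²) = √17, so |u||v| = √(2·17) = √34.
cos θ = (u·v)/(|u||v|) = 5/√34 ≈ 0.857493
θ = arccos(0.857493) ≈ 30.96°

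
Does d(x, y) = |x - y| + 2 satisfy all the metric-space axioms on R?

No. d fails identity of indiscernibles (specifically d(x,x) = 0): d(7, 7) = |7 - 7| + 2 = 0 + 2 = 2 ≠ 0.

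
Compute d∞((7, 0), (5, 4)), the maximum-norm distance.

max(|x_i - y_i|) = max(|7 - 5|, |0 - 4|) = max(2, 4) = 4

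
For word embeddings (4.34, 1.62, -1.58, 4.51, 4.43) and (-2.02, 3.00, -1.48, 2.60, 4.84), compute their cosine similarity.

With u = (4.34, 1.62, -1.58, 4.51, 4.43), v = (-2.02, 3.00, -1.48, 2.60, 4.84):
u·v = 4.34·(-2.02) + 1.62·3 + (-1.58)·(-1.48) + 4.51·2.6 + 4.43·4.84 = (-8.7668) + 4.86 + 2.3384 + 11.726 + 21.4412 = 31.5988.
|u| = √(4.34² + 1.62² + (-1.58)² + 4.51² + 4.43²) = √(18.8356 + 2.6244 + 2.4964 + 20.3401 + 19.6249) = √63.9214, |v| = √((-2.02)² + 3² + (-1.48)² + 2.6² + 4.84²) = √(4.0804 + 9 + 2.1904 + 6.76 + 23.4256) = √45.4564.
cos θ = (u·v)/(|u||v|) = 31.5988/(√63.9214·√45.4564) ≈ 0.5862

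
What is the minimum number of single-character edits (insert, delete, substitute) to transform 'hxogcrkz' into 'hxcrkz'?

Let D[i][j] be the edit distance between the first i characters of 'hxogcrkz' and the first j characters of 'hxcrkz', with D[i][0] = i, D[0][j] = j, and D[i][j] = D[i-1][j-1] if the characters match, else 1 + min(D[i-1][j], D[i][j-1], D[i-1][j-1]). Filling the table (rows: prefixes of 'hxogcrkz', columns: prefixes of 'hxcrkz'):
     ε  h  x  c  r  k  z
  ε  0  1  2  3  4  5  6
  h  1  0  1  2  3  4  5
  x  2  1  0  1  2  3  4
  o  3  2  1  1  2  3  4
  g  4  3  2  2  2  3  4
  c  5  4  3  2  3  3  4
  r  6  5  4  3  2  3  4
  k  7  6  5  4  3  2  3
  z  8  7  6  5  4  3  2
The bottom-right entry gives D[8][6] = 2, so no sequence of fewer than 2 edits works. Backtracking through the table gives one optimal edit sequence (2 edits):
  hxogcrkz → hxgcrkz (del o @3)
  hxgcrkz → hxcrkz (del g @3)
Edit distance = 2.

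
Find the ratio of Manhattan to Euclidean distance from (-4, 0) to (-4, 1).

L1 = |-4 - (-4)| + |0 - 1| = 0 + 1 = 1
L2 = √(0² + 1²) = √1 = 1
L1 ≥ L2 always (equality iff movement is along one axis); L1 = L2 here (movement is along a single axis).
Ratio L1/L2 = 1/1 = 1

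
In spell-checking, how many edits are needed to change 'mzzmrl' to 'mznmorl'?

Let D[i][j] be the edit distance between the first i characters of 'mzzmrl' and the first j characters of 'mznmorl', with D[i][0] = i, D[0][j] = j, and D[i][j] = D[i-1][j-1] if the characters match, else 1 + min(D[i-1][j], D[i][j-1], D[i-1][j-1]). Filling the table (rows: prefixes of 'mzzmrl', columns: prefixes of 'mznmorl'):
     ε  m  z  n  m  o  r  l
  ε  0  1  2  3  4  5  6  7
  m  1  0  1  2  3  4  5  6
  z  2  1  0  1  2  3  4  5
  z  3  2  1  1  2  3  4  5
  m  4  3  2  2  1  2  3  4
  r  5  4  3  3  2  2  2  3
  l  6  5  4  4  3  3  3  2
The bottom-right entry gives D[6][7] = 2, so no sequence of fewer than 2 edits works. Backtracking through the table gives one optimal edit sequence (2 edits):
  mzzmrl → mznmrl (sub z→n @3)
  mznmrl → mznmorl (ins o @5)
Edit distance = 2.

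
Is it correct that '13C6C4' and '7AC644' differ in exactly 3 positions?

Differing positions: 1, 2, 5. Hamming distance = 3, so the claim is true.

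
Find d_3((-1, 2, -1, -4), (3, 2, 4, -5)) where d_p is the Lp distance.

(Σ|x_i - y_i|^3)^(1/3) = (|-1 - 3|^3 + |2 - 2|^3 + |-1 - 4|^3 + |-4 - (-5)|^3)^(1/3)
= (4^3 + 0^3 + 5^3 + 1^3)^(1/3) = (64 + 0 + 125 + 1)^(1/3) = (190)^(1/3) ≈ 5.7489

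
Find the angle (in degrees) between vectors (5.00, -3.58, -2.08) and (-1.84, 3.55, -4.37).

With u = (5.00, -3.58, -2.08), v = (-1.84, 3.55, -4.37):
u·v = 5·(-1.84) + (-3.58)·3.55 + (-2.08)·(-4.37) = (-9.2) + (-12.709) + 9.0896 = -12.8194.
|u| = √(5² + (-3.58)² + (-2.08)²) = √(25 + 12.8164 + 4.3264) = √42.1428, |v| = √((-1.84)² + 3.55² + (-4.37)²) = √(3.3856 + 12.6025 + 19.0969) = √35.085.
cos θ = (u·v)/(|u||v|) = -12.8194/(√42.1428·√35.085) ≈ -0.333384
θ = arccos(-0.333384) ≈ 109.47°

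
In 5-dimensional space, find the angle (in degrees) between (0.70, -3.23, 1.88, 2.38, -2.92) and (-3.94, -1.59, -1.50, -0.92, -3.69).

With u = (0.70, -3.23, 1.88, 2.38, -2.92), v = (-3.94, -1.59, -1.50, -0.92, -3.69):
u·v = 0.7·(-3.94) + (-3.23)·(-1.59) + 1.88·(-1.5) + 2.38·(-0.92) + (-2.92)·(-3.69) = (-2.758) + 5.1357 + (-2.82) + (-2.1896) + 10.7748 = 8.1429.
|u| = √(0.7² + (-3.23)² + 1.88² + 2.38² + (-2.92)²) = √(0.49 + 10.4329 + 3.5344 + 5.6644 + 8.5264) = √28.6481, |v| = √((-3.94)² + (-1.59)² + (-1.5)² + (-0.92)² + (-3.69)²) = √(15.5236 + 2.5281 + 2.25 + 0.8464 + 13.6161) = √34.7642.
cos θ = (u·v)/(|u||v|) = 8.1429/(√28.6481·√34.7642) ≈ 0.258027
θ = arccos(0.258027) ≈ 75.05°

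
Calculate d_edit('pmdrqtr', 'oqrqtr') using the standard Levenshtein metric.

Let D[i][j] be the edit distance between the first i characters of 'pmdrqtr' and the first j characters of 'oqrqtr', with D[i][0] = i, D[0][j] = j, and D[i][j] = D[i-1][j-1] if the characters match, else 1 + min(D[i-1][j], D[i][j-1], D[i-1][j-1]). Filling the table (rows: prefixes of 'pmdrqtr', columns: prefixes of 'oqrqtr'):
     ε  o  q  r  q  t  r
  ε  0  1  2  3  4  5  6
  p  1  1  2  3  4  5  6
  m  2  2  2  3  4  5  6
  d  3  3  3  3  4  5  6
  r  4  4  4  3  4  5  5
  q  5  5  4  4  3  4  5
  t  6  6  5  5  4  3  4
  r  7  7  6  5  5  4  3
The bottom-right entry gives D[7][6] = 3, so no sequence of fewer than 3 edits works. Backtracking through the table gives one optimal edit sequence (3 edits):
  pmdrqtr → mdrqtr (del p @1)
  mdrqtr → odrqtr (sub m→o @1)
  odrqtr → oqrqtr (sub d→q @2)
Edit distance = 3.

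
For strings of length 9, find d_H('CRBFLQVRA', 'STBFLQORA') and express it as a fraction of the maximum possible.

Differing positions: 1, 2, 7. Hamming distance = 3. The maximum possible Hamming distance for length-9 strings is 9, so d_H/9 = 3/9 ≈ 0.3333.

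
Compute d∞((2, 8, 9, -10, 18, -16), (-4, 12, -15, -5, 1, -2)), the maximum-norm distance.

max(|x_i - y_i|) = max(|2 - (-4)|, |8 - 12|, |9 - (-15)|, |-10 - (-5)|, |18 - 1|, |-16 - (-2)|) = max(6, 4, 24, 5, 17, 14) = 24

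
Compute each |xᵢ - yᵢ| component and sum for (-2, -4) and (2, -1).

Σ|x_i - y_i| = |-2 - 2| + |-4 - (-1)| = 4 + 3 = 7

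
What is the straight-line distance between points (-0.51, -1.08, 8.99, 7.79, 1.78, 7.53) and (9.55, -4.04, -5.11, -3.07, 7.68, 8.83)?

√(Σ(x_i - y_i)²) = √((-0.51 - 9.55)² + (-1.08 - (-4.04))² + (8.99 - (-5.11))² + (7.79 - (-3.07))² + (1.78 - 7.68)² + (7.53 - 8.83)²)
= √((-10.06)² + 2.96² + 14.1² + 10.86² + (-5.9)² + (-1.3)²) = √(101.2036 + 8.7616 + 198.81 + 117.9396 + 34.81 + 1.69) = √463.2148 ≈ 21.5224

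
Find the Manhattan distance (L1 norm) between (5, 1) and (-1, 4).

Σ|x_i - y_i| = |5 - (-1)| + |1 - 4| = 6 + 3 = 9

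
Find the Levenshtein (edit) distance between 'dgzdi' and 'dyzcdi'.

Let D[i][j] be the edit distance between the first i characters of 'dgzdi' and the first j characters of 'dyzcdi', with D[i][0] = i, D[0][j] = j, and D[i][j] = D[i-1][j-1] if the characters match, else 1 + min(D[i-1][j], D[i][j-1], D[i-1][j-1]). Filling the table (rows: prefixes of 'dgzdi', columns: prefixes of 'dyzcdi'):
     ε  d  y  z  c  d  i
  ε  0  1  2  3  4  5  6
  d  1  0  1  2  3  4  5
  g  2  1  1  2  3  4  5
  z  3  2  2  1  2  3  4
  d  4  3  3  2  2  2  3
  i  5  4  4  3  3  3  2
The bottom-right entry gives D[5][6] = 2, so no sequence of fewer than 2 edits works. Backtracking through the table gives one optimal edit sequence (2 edits):
  dgzdi → dyzdi (sub g→y @2)
  dyzdi → dyzcdi (ins c @4)
Edit distance = 2.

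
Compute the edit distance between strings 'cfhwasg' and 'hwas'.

Let D[i][j] be the edit distance between the first i characters of 'cfhwasg' and the first j characters of 'hwas', with D[i][0] = i, D[0][j] = j, and D[i][j] = D[i-1][j-1] if the characters match, else 1 + min(D[i-1][j], D[i][j-1], D[i-1][j-1]). Filling the table (rows: prefixes of 'cfhwasg', columns: prefixes of 'hwas'):
     ε  h  w  a  s
  ε  0  1  2  3  4
  c  1  1  2  3  4
  f  2  2  2  3  4
  h  3  2  3  3  4
  w  4  3  2  3  4
  a  5  4  3  2  3
  s  6  5  4  3  2
  g  7  6  5  4  3
The bottom-right entry gives D[7][4] = 3, so no sequence of fewer than 3 edits works. Backtracking through the table gives one optimal edit sequence (3 edits):
  cfhwasg → fhwasg (del c @1)
  fhwasg → hwasg (del f @1)
  hwasg → hwas (del g @5)
Edit distance = 3.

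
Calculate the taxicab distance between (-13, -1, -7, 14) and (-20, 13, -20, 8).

Σ|x_i - y_i| = |-13 - (-20)| + |-1 - 13| + |-7 - (-20)| + |14 - 8| = 7 + 14 + 13 + 6 = 40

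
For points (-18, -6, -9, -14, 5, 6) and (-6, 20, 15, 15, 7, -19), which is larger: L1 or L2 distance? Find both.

L1 = |-18 - (-6)| + |-6 - 20| + |-9 - 15| + |-14 - 15| + |5 - 7| + |6 - (-19)| = 12 + 26 + 24 + 29 + 2 + 25 = 118
L2 = √(12² + 26² + 24² + 29² + 2² + 25²) = √2866 ≈ 53.535
L1 ≥ L2 always (equality iff movement is along one axis); L1 > L2 here.
Ratio L1/L2 = 118/√2866 ≈ 2.2042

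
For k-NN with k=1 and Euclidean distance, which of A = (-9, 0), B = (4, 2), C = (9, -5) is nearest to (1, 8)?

Distances: d(A) ≈ 12.8062, d(B) ≈ 6.7082, d(C) ≈ 15.2643. Nearest: B = (4, 2) with distance 6.7082.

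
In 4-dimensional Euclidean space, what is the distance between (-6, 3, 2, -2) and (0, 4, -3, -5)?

√(Σ(x_i - y_i)²) = √((-6 - 0)² + (3 - 4)² + (2 - (-3))² + (-2 - (-5))²)
= √((-6)² + (-1)² + 5² + 3²) = √(36 + 1 + 25 + 9) = √71 ≈ 8.4261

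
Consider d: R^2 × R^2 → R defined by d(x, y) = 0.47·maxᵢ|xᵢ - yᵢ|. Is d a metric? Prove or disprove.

Yes. The L∞ (Chebyshev) norm induces a metric on R^2, and multiplying a metric by a positive constant 0.47 > 0 preserves all four axioms: non-negativity (0.47·||x-y|| ≥ 0), identity (0.47·||x-y|| = 0 ⟺ ||x-y|| = 0 ⟺ x = y), symmetry (||x-y|| = ||y-x||), and the triangle inequality (0.47·||x-z|| ≤ 0.47·||x-y|| + 0.47·||y-z||). So d is a metric.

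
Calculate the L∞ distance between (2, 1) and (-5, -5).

max(|x_i - y_i|) = max(|2 - (-5)|, |1 - (-5)|) = max(7, 6) = 7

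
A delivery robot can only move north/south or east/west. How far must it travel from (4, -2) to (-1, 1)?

Σ|x_i - y_i| = |4 - (-1)| + |-2 - 1| = 5 + 3 = 8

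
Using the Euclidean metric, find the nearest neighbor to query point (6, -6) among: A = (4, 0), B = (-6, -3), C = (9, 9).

Distances: d(A) ≈ 6.3246, d(B) ≈ 12.3693, d(C) ≈ 15.2971. Nearest: A = (4, 0) with distance 6.3246.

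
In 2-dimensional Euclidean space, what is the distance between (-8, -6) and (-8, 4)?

√(Σ(x_i - y_i)²) = √((-8 - (-8))² + (-6 - 4)²)
= √(0² + (-10)²) = √(0 + 100) = √100 = 10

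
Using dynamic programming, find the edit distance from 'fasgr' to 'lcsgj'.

Let D[i][j] be the edit distance between the first i characters of 'fasgr' and the first j characters of 'lcsgj', with D[i][0] = i, D[0][j] = j, and D[i][j] = D[i-1][j-1] if the characters match, else 1 + min(D[i-1][j], D[i][j-1], D[i-1][j-1]). Filling the table (rows: prefixes of 'fasgr', columns: prefixes of 'lcsgj'):
     ε  l  c  s  g  j
  ε  0  1  2  3  4  5
  f  1  1  2  3  4  5
  a  2  2  2  3  4  5
  s  3  3  3  2  3  4
  g  4  4  4  3  2  3
  r  5  5  5  4  3  3
The bottom-right entry gives D[5][5] = 3, so no sequence of fewer than 3 edits works. Backtracking through the table gives one optimal edit sequence (3 edits):
  fasgr → lasgr (sub f→l @1)
  lasgr → lcsgr (sub a→c @2)
  lcsgr → lcsgj (sub r→j @5)
Edit distance = 3.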